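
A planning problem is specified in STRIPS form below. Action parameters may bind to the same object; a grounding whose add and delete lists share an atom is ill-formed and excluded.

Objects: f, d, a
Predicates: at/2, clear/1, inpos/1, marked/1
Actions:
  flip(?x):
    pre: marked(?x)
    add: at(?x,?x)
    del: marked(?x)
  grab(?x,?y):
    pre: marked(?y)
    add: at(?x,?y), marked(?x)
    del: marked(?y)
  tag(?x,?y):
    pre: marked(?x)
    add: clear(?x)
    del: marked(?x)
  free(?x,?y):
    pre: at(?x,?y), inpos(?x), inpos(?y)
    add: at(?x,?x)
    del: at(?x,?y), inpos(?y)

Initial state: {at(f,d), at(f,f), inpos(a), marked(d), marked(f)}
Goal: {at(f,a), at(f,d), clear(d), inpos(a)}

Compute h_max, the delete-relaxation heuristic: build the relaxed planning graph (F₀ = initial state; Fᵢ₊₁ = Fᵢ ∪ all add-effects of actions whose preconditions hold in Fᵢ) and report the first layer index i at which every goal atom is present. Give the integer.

F0 = init (5 atoms)
F1 = F0 ∪ {at(a,d), at(a,f), at(d,d), at(d,f), clear(d), clear(f), marked(a)}  (12 atoms)
F2 = F1 ∪ {at(a,a), at(d,a), at(f,a), clear(a)}  (16 atoms)
goal ⊆ F2  ⇒  h_max = 2

2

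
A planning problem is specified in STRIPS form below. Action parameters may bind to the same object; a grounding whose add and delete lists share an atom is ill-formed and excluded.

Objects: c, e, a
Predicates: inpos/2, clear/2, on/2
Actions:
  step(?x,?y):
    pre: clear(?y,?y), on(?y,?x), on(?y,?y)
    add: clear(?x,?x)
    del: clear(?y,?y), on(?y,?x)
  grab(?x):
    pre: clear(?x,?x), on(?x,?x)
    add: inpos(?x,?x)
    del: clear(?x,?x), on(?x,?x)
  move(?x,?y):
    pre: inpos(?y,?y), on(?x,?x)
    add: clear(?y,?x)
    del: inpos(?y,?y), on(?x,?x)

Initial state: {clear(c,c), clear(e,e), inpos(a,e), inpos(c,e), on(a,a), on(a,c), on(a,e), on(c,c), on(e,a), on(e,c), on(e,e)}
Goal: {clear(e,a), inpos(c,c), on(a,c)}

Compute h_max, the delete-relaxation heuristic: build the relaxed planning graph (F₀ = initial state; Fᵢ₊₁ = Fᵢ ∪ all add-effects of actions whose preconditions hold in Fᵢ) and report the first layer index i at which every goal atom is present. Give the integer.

F0 = init (11 atoms)
F1 = F0 ∪ {clear(a,a), inpos(c,c), inpos(e,e)}  (14 atoms)
F2 = F1 ∪ {clear(c,a), clear(c,e), clear(e,a), clear(e,c), inpos(a,a)}  (19 atoms)
goal ⊆ F2  ⇒  h_max = 2

2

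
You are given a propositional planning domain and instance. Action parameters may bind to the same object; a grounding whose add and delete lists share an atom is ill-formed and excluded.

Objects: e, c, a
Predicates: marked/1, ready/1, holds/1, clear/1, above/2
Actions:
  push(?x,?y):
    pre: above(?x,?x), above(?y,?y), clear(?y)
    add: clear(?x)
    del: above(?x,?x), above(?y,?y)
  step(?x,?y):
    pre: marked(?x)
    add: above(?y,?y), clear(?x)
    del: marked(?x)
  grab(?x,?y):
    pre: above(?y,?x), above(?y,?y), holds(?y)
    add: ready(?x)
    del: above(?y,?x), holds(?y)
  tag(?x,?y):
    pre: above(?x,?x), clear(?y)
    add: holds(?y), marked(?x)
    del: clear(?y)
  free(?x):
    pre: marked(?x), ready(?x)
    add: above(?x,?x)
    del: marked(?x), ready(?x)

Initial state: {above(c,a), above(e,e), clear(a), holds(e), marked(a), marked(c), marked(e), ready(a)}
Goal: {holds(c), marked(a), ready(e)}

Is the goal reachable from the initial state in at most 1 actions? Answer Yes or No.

1. step(c,e)  →  {above(c,a), above(e,e), clear(a), clear(c), holds(e), marked(a), marked(e), ready(a)}
2. tag(e,c)  →  {above(c,a), above(e,e), clear(a), holds(c), holds(e), marked(a), marked(e), ready(a)}
3. grab(e,e)  →  {above(c,a), clear(a), holds(c), marked(a), marked(e), ready(a), ready(e)}
optimal plan length = 3; 3 > 1

No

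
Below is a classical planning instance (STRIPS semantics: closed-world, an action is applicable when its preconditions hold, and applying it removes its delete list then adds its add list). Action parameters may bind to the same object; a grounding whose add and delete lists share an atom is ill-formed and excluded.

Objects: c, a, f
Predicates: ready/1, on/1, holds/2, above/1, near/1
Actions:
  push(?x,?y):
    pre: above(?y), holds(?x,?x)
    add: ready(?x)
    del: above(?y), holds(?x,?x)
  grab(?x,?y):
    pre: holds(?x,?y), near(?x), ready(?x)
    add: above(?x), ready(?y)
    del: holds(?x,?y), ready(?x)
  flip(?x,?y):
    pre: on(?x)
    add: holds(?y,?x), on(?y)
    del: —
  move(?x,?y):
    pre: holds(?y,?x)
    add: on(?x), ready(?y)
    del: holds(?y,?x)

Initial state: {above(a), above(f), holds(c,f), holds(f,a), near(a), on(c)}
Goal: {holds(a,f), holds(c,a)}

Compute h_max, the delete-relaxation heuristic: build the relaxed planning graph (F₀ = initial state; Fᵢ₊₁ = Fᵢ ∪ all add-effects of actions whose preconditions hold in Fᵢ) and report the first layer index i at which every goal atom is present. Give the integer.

2

F0 = init (6 atoms)
F1 = F0 ∪ {holds(a,c), holds(c,c), holds(f,c), on(a), on(f), ready(c), ready(f)}  (13 atoms)
F2 = F1 ∪ {holds(a,a), holds(a,f), holds(c,a), holds(f,f), ready(a)}  (18 atoms)
goal ⊆ F2  ⇒  h_max = 2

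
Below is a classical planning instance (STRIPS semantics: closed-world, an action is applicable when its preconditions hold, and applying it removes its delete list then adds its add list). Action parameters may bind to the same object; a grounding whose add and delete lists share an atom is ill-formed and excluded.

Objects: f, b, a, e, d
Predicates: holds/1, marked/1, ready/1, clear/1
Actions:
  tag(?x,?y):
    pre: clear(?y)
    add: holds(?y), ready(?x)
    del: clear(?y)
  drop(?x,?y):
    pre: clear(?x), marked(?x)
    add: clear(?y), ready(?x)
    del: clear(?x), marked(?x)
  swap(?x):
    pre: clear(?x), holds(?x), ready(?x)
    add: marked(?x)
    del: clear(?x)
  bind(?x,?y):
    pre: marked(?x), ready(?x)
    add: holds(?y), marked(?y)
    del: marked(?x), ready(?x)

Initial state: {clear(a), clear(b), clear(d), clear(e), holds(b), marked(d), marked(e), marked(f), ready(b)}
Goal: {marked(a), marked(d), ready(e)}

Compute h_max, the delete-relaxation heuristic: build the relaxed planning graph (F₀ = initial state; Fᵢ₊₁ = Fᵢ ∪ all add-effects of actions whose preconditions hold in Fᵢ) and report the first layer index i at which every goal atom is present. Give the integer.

2

F0 = init (9 atoms)
F1 = F0 ∪ {clear(f), holds(a), holds(d), holds(e), marked(b), ready(a), ready(d), ready(e), ready(f)}  (18 atoms)
F2 = F1 ∪ {holds(f), marked(a)}  (20 atoms)
goal ⊆ F2  ⇒  h_max = 2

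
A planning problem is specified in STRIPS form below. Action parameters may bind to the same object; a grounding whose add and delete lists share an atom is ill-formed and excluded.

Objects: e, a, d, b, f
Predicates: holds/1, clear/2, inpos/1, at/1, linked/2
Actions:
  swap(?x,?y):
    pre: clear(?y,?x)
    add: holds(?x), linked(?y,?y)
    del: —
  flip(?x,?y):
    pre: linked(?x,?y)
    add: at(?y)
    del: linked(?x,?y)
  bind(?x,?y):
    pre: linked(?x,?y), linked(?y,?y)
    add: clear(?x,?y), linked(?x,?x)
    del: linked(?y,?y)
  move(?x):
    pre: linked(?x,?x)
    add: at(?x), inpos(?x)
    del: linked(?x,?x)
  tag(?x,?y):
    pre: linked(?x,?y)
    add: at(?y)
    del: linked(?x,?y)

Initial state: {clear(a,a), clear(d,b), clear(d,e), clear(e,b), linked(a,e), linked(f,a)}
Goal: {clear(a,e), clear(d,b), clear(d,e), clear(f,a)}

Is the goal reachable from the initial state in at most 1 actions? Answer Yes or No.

No

1. swap(b,e)  →  {clear(a,a), clear(d,b), clear(d,e), clear(e,b), holds(b), linked(a,e), linked(e,e), linked(f,a)}
2. bind(a,e)  →  {clear(a,a), clear(a,e), clear(d,b), clear(d,e), clear(e,b), holds(b), linked(a,a), linked(a,e), linked(f,a)}
3. bind(f,a)  →  {clear(a,a), clear(a,e), clear(d,b), clear(d,e), clear(e,b), clear(f,a), holds(b), linked(a,e), linked(f,a), linked(f,f)}
optimal plan length = 3; 3 > 1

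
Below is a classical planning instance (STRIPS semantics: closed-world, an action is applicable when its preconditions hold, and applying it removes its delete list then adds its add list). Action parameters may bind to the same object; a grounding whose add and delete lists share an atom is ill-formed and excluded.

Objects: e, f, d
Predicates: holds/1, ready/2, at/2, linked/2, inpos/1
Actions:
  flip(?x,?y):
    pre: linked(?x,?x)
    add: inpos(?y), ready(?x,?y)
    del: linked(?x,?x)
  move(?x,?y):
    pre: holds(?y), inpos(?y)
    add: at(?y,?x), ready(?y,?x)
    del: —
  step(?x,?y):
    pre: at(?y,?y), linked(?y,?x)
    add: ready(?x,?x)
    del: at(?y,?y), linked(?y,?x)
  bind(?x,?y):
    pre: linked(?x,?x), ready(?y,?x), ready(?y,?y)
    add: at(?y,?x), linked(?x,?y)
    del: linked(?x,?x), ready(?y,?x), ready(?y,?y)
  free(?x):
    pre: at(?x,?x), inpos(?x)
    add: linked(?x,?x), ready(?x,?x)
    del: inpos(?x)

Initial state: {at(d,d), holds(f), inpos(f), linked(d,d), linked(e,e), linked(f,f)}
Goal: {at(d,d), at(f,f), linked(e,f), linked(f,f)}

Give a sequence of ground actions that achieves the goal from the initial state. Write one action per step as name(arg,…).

1. move(e,f)  →  {at(d,d), at(f,e), holds(f), inpos(f), linked(d,d), linked(e,e), linked(f,f), ready(f,e)}
2. move(f,f)  →  {at(d,d), at(f,e), at(f,f), holds(f), inpos(f), linked(d,d), linked(e,e), linked(f,f), ready(f,e), ready(f,f)}
3. bind(e,f)  →  {at(d,d), at(f,e), at(f,f), holds(f), inpos(f), linked(d,d), linked(e,f), linked(f,f)}

move(e,f); move(f,f); bind(e,f)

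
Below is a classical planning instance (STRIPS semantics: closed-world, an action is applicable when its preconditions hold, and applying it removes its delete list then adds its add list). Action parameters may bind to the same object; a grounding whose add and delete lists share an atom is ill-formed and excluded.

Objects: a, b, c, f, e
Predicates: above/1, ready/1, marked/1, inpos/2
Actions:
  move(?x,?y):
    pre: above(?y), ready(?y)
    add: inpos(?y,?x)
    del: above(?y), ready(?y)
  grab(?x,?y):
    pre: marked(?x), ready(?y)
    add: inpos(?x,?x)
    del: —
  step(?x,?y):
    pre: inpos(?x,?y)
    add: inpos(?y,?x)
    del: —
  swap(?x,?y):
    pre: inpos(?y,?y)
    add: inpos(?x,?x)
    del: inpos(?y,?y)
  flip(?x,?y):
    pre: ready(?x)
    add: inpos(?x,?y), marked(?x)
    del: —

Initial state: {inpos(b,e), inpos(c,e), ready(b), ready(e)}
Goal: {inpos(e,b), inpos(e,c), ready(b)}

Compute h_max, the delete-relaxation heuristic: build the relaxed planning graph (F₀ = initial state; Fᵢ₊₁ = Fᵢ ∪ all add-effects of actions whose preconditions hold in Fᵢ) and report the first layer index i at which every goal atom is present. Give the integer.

F0 = init (4 atoms)
F1 = F0 ∪ {inpos(b,a), inpos(b,b), inpos(b,c), inpos(b,f), inpos(e,a), inpos(e,b), inpos(e,c), inpos(e,e), inpos(e,f), marked(b), marked(e)}  (15 atoms)
goal ⊆ F1  ⇒  h_max = 1

1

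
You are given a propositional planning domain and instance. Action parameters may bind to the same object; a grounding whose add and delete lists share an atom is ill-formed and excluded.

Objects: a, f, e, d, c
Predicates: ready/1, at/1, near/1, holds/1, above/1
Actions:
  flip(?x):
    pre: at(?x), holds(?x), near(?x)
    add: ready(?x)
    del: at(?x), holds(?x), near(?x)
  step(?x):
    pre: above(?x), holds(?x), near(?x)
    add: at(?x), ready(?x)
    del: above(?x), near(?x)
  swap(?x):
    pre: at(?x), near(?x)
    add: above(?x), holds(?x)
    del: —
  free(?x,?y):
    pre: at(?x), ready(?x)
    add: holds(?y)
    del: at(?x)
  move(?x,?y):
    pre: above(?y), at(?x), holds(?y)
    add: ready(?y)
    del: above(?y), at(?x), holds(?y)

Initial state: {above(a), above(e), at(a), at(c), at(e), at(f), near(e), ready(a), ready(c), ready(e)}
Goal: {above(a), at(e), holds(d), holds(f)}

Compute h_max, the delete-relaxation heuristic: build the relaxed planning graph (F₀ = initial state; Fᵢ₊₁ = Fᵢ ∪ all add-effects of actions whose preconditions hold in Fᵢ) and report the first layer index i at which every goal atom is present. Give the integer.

1

F0 = init (10 atoms)
F1 = F0 ∪ {holds(a), holds(c), holds(d), holds(e), holds(f)}  (15 atoms)
goal ⊆ F1  ⇒  h_max = 1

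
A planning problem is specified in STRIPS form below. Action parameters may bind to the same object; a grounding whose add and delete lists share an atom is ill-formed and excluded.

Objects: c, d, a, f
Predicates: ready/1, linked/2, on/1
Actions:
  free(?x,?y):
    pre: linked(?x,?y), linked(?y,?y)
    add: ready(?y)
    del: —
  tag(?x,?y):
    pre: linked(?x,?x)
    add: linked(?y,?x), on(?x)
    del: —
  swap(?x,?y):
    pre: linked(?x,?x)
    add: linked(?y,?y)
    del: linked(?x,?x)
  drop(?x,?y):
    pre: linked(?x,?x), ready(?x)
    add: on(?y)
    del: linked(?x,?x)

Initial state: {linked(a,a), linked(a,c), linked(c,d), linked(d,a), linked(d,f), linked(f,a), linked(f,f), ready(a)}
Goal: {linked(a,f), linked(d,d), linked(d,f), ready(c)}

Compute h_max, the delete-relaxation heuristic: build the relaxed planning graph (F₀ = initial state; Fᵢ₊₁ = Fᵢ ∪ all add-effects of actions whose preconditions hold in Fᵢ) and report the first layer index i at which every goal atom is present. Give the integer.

F0 = init (8 atoms)
F1 = F0 ∪ {linked(a,f), linked(c,a), linked(c,c), linked(c,f), linked(d,d), on(a), on(c), on(d), on(f), ready(f)}  (18 atoms)
F2 = F1 ∪ {linked(a,d), linked(d,c), linked(f,c), linked(f,d), ready(c), ready(d)}  (24 atoms)
goal ⊆ F2  ⇒  h_max = 2

2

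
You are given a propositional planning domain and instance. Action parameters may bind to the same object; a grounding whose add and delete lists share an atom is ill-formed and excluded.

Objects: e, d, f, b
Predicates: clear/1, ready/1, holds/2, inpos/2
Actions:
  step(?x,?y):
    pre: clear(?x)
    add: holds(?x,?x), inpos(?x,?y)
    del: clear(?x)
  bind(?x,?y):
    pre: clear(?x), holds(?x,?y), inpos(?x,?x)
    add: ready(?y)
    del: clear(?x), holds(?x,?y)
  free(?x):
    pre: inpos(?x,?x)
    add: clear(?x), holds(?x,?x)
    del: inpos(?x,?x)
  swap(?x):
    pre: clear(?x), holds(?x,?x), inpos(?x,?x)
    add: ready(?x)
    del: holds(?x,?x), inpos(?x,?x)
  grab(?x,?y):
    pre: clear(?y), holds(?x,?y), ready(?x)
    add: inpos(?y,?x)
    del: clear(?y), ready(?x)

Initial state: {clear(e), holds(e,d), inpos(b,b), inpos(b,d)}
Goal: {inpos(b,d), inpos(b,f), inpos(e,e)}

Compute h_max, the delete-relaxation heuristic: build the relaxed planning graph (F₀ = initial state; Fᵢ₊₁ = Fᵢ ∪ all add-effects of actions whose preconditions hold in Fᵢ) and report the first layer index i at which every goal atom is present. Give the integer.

F0 = init (4 atoms)
F1 = F0 ∪ {clear(b), holds(b,b), holds(e,e), inpos(e,b), inpos(e,d), inpos(e,e), inpos(e,f)}  (11 atoms)
F2 = F1 ∪ {inpos(b,e), inpos(b,f), ready(b), ready(d), ready(e)}  (16 atoms)
goal ⊆ F2  ⇒  h_max = 2

2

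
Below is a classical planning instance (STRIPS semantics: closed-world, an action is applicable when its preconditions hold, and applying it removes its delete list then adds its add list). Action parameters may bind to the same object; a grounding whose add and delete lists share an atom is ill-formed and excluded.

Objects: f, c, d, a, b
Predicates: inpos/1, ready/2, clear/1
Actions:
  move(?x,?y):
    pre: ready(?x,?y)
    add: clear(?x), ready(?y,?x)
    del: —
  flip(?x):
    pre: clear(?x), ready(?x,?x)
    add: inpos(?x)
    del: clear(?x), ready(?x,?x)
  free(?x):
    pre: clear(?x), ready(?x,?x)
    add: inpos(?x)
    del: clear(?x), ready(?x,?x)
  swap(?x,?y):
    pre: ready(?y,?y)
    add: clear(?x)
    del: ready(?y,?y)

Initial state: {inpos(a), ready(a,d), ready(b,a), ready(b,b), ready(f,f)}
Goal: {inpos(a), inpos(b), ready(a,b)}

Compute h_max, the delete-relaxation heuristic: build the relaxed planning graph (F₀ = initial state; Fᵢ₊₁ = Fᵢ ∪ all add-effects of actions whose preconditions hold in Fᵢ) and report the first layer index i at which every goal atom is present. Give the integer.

F0 = init (5 atoms)
F1 = F0 ∪ {clear(a), clear(b), clear(c), clear(d), clear(f), ready(a,b), ready(d,a)}  (12 atoms)
F2 = F1 ∪ {inpos(b), inpos(f)}  (14 atoms)
goal ⊆ F2  ⇒  h_max = 2

2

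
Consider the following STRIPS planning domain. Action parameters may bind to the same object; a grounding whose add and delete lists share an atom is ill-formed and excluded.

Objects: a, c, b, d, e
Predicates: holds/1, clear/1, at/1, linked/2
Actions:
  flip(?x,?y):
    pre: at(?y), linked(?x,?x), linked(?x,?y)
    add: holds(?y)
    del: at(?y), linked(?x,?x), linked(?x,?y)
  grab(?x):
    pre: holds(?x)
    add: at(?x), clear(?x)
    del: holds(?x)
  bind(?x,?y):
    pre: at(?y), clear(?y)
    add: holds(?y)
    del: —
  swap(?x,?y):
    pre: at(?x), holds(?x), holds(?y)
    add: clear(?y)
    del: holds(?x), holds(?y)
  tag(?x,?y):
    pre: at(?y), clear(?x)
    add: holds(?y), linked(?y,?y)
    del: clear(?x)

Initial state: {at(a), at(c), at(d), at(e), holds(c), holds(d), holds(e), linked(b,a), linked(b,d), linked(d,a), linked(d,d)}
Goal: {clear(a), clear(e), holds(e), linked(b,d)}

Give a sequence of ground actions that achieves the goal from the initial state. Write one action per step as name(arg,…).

1. flip(d,a)  →  {at(c), at(d), at(e), holds(a), holds(c), holds(d), holds(e), linked(b,a), linked(b,d)}
2. grab(a)  →  {at(a), at(c), at(d), at(e), clear(a), holds(c), holds(d), holds(e), linked(b,a), linked(b,d)}
3. grab(e)  →  {at(a), at(c), at(d), at(e), clear(a), clear(e), holds(c), holds(d), linked(b,a), linked(b,d)}
4. bind(a,e)  →  {at(a), at(c), at(d), at(e), clear(a), clear(e), holds(c), holds(d), holds(e), linked(b,a), linked(b,d)}

flip(d,a); grab(a); grab(e); bind(a,e)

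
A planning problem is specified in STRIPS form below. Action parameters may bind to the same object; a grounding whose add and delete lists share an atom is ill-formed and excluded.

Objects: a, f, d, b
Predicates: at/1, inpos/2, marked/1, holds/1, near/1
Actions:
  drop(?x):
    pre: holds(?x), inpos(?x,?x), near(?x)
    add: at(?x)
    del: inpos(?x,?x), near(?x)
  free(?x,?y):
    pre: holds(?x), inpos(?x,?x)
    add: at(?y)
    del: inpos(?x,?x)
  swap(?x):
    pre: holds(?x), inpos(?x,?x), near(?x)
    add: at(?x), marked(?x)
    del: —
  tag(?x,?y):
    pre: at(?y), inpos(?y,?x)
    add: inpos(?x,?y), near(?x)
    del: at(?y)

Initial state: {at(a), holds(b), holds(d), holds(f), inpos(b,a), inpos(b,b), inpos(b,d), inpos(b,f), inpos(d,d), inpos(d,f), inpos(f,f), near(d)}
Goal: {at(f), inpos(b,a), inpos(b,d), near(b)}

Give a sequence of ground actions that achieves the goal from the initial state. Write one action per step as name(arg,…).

free(f,f); free(d,b); tag(b,b)

1. free(f,f)  →  {at(a), at(f), holds(b), holds(d), holds(f), inpos(b,a), inpos(b,b), inpos(b,d), inpos(b,f), inpos(d,d), inpos(d,f), near(d)}
2. free(d,b)  →  {at(a), at(b), at(f), holds(b), holds(d), holds(f), inpos(b,a), inpos(b,b), inpos(b,d), inpos(b,f), inpos(d,f), near(d)}
3. tag(b,b)  →  {at(a), at(f), holds(b), holds(d), holds(f), inpos(b,a), inpos(b,b), inpos(b,d), inpos(b,f), inpos(d,f), near(b), near(d)}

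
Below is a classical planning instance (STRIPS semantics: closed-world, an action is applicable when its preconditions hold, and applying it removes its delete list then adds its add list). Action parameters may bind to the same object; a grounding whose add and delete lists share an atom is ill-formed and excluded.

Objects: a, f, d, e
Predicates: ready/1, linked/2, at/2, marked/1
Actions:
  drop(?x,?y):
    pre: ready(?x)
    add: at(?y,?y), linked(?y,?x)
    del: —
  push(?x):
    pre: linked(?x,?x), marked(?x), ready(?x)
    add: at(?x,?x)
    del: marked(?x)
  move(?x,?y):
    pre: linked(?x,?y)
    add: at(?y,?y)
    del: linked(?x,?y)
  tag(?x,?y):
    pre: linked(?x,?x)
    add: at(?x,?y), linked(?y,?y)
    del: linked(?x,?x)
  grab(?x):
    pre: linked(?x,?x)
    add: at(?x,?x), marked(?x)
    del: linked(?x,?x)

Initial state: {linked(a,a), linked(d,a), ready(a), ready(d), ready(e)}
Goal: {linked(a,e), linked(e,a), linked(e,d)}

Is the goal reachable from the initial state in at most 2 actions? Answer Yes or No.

1. drop(a,e)  →  {at(e,e), linked(a,a), linked(d,a), linked(e,a), ready(a), ready(d), ready(e)}
2. drop(d,e)  →  {at(e,e), linked(a,a), linked(d,a), linked(e,a), linked(e,d), ready(a), ready(d), ready(e)}
3. drop(e,a)  →  {at(a,a), at(e,e), linked(a,a), linked(a,e), linked(d,a), linked(e,a), linked(e,d), ready(a), ready(d), ready(e)}
optimal plan length = 3; 3 > 2

No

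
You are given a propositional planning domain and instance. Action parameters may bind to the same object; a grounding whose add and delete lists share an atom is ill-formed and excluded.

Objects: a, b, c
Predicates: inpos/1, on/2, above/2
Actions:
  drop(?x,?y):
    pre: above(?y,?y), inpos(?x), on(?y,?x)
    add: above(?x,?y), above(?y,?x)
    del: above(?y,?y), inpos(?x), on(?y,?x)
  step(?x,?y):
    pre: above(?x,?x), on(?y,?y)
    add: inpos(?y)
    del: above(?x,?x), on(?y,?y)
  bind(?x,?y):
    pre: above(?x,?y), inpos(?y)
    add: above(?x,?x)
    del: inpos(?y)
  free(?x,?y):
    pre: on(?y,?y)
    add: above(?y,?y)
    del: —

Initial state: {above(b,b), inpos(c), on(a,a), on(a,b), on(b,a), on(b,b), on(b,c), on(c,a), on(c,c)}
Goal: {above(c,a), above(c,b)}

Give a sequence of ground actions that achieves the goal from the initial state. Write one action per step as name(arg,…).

1. drop(c,b)  →  {above(b,c), above(c,b), on(a,a), on(a,b), on(b,a), on(b,b), on(c,a), on(c,c)}
2. free(a,a)  →  {above(a,a), above(b,c), above(c,b), on(a,a), on(a,b), on(b,a), on(b,b), on(c,a), on(c,c)}
3. step(a,a)  →  {above(b,c), above(c,b), inpos(a), on(a,b), on(b,a), on(b,b), on(c,a), on(c,c)}
4. free(a,c)  →  {above(b,c), above(c,b), above(c,c), inpos(a), on(a,b), on(b,a), on(b,b), on(c,a), on(c,c)}
5. drop(a,c)  →  {above(a,c), above(b,c), above(c,a), above(c,b), on(a,b), on(b,a), on(b,b), on(c,c)}

drop(c,b); free(a,a); step(a,a); free(a,c); drop(a,c)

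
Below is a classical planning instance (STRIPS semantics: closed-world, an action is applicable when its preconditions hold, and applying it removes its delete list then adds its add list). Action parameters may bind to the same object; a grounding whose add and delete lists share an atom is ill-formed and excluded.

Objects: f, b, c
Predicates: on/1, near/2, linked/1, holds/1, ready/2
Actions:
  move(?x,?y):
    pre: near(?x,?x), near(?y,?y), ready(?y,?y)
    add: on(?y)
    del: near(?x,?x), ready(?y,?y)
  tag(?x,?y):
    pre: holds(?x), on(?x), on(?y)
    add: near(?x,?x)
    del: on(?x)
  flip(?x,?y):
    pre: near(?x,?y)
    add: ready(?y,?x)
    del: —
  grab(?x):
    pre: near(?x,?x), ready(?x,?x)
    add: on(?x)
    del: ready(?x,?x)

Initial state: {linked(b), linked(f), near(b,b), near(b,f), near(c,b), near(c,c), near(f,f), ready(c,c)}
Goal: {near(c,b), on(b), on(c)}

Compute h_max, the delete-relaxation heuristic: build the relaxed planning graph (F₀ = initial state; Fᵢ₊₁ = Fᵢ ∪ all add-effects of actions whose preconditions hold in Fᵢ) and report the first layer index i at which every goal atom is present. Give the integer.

F0 = init (8 atoms)
F1 = F0 ∪ {on(c), ready(b,b), ready(b,c), ready(f,b), ready(f,f)}  (13 atoms)
F2 = F1 ∪ {on(b), on(f)}  (15 atoms)
goal ⊆ F2  ⇒  h_max = 2

2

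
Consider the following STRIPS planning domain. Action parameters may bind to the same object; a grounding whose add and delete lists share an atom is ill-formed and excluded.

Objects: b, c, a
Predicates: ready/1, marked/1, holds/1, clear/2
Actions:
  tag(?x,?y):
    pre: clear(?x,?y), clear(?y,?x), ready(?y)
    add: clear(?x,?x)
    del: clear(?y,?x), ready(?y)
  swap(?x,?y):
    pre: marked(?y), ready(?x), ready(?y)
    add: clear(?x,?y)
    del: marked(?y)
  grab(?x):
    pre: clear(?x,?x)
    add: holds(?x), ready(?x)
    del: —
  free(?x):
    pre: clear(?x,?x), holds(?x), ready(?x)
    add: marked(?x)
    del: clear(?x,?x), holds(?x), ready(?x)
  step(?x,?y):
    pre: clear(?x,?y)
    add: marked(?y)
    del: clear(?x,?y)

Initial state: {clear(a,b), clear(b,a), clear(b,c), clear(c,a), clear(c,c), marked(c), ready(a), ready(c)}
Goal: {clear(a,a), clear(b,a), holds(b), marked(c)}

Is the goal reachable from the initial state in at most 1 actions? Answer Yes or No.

1. step(c,a)  →  {clear(a,b), clear(b,a), clear(b,c), clear(c,c), marked(a), marked(c), ready(a), ready(c)}
2. swap(a,a)  →  {clear(a,a), clear(a,b), clear(b,a), clear(b,c), clear(c,c), marked(c), ready(a), ready(c)}
3. tag(b,a)  →  {clear(a,a), clear(b,a), clear(b,b), clear(b,c), clear(c,c), marked(c), ready(c)}
4. grab(b)  →  {clear(a,a), clear(b,a), clear(b,b), clear(b,c), clear(c,c), holds(b), marked(c), ready(b), ready(c)}
optimal plan length = 4; 4 > 1

No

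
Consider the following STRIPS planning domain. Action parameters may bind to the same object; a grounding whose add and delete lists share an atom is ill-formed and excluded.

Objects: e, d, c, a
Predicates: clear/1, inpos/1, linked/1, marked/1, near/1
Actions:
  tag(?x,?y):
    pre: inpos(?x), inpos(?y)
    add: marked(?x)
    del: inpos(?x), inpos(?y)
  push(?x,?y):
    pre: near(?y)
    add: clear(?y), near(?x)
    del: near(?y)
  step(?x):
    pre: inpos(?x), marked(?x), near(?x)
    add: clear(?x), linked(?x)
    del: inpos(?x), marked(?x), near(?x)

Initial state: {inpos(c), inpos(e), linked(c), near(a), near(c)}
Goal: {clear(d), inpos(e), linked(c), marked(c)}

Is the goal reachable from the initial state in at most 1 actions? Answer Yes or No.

1. tag(c,c)  →  {inpos(e), linked(c), marked(c), near(a), near(c)}
2. push(d,c)  →  {clear(c), inpos(e), linked(c), marked(c), near(a), near(d)}
3. push(e,d)  →  {clear(c), clear(d), inpos(e), linked(c), marked(c), near(a), near(e)}
optimal plan length = 3; 3 > 1

No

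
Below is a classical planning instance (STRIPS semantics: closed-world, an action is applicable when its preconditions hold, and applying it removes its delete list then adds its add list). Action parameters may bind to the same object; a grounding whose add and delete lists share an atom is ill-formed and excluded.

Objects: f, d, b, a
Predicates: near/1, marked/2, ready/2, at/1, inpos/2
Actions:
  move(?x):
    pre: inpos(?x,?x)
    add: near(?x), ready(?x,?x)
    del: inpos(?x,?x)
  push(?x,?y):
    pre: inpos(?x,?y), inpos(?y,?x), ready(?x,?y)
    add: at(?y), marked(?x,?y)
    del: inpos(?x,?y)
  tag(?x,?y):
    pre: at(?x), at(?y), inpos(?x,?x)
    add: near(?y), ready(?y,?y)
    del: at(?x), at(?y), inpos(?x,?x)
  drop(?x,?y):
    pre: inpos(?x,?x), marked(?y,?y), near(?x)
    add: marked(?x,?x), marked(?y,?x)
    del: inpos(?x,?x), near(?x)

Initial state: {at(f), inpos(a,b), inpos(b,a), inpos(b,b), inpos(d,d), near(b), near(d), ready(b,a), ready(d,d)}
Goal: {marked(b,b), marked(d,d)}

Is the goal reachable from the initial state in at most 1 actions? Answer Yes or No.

1. push(d,d)  →  {at(d), at(f), inpos(a,b), inpos(b,a), inpos(b,b), marked(d,d), near(b), near(d), ready(b,a), ready(d,d)}
2. drop(b,d)  →  {at(d), at(f), inpos(a,b), inpos(b,a), marked(b,b), marked(d,b), marked(d,d), near(d), ready(b,a), ready(d,d)}
optimal plan length = 2; 2 > 1

No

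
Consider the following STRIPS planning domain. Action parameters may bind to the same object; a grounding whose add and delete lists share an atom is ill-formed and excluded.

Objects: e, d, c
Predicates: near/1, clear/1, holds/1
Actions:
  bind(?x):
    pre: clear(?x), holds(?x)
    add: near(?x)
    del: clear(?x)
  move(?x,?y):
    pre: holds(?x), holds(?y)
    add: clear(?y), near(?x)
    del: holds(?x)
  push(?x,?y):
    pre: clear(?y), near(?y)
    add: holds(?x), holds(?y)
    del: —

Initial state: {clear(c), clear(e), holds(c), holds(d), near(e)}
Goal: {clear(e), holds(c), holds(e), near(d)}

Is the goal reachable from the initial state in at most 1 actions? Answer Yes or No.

No

1. move(d,d)  →  {clear(c), clear(d), clear(e), holds(c), near(d), near(e)}
2. push(e,e)  →  {clear(c), clear(d), clear(e), holds(c), holds(e), near(d), near(e)}
optimal plan length = 2; 2 > 1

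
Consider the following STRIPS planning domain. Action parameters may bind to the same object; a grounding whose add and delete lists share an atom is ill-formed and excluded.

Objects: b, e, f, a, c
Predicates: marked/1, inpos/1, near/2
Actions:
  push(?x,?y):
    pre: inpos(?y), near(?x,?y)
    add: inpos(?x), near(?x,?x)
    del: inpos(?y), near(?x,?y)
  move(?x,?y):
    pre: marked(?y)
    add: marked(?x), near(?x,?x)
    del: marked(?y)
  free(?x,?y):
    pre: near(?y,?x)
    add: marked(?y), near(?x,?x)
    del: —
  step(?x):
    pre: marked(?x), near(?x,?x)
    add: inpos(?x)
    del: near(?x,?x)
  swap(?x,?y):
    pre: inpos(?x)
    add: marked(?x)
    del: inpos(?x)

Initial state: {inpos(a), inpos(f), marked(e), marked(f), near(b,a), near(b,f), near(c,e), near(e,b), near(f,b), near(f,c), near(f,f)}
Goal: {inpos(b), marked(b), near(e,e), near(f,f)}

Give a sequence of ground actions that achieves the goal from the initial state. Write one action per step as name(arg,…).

1. push(b,f)  →  {inpos(a), inpos(b), marked(e), marked(f), near(b,a), near(b,b), near(c,e), near(e,b), near(f,b), near(f,c), near(f,f)}
2. move(b,e)  →  {inpos(a), inpos(b), marked(b), marked(f), near(b,a), near(b,b), near(c,e), near(e,b), near(f,b), near(f,c), near(f,f)}
3. move(e,f)  →  {inpos(a), inpos(b), marked(b), marked(e), near(b,a), near(b,b), near(c,e), near(e,b), near(e,e), near(f,b), near(f,c), near(f,f)}

push(b,f); move(b,e); move(e,f)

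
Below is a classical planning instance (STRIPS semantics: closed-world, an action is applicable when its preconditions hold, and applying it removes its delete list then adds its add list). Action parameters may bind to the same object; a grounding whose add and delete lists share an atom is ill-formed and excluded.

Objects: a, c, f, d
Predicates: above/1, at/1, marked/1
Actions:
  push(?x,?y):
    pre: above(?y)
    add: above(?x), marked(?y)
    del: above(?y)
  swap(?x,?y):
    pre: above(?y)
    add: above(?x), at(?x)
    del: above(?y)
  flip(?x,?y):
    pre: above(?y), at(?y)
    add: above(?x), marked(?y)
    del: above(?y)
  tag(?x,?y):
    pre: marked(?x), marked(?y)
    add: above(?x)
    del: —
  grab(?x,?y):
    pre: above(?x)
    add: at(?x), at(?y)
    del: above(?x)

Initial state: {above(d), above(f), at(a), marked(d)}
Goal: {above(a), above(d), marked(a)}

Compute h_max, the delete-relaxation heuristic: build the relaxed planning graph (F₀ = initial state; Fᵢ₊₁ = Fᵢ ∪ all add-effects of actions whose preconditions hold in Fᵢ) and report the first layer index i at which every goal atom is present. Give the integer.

2

F0 = init (4 atoms)
F1 = F0 ∪ {above(a), above(c), at(c), at(d), at(f), marked(f)}  (10 atoms)
F2 = F1 ∪ {marked(a), marked(c)}  (12 atoms)
goal ⊆ F2  ⇒  h_max = 2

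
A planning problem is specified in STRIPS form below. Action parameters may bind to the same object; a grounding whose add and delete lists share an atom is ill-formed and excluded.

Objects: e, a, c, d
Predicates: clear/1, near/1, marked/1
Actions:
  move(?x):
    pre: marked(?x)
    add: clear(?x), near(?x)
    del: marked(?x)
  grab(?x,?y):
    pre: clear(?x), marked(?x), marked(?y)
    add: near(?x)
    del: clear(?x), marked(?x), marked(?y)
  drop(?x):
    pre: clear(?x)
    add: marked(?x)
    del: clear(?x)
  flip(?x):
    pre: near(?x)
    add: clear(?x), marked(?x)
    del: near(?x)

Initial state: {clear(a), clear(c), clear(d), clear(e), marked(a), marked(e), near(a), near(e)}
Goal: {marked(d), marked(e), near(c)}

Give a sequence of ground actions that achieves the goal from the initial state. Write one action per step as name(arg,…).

1. drop(c)  →  {clear(a), clear(d), clear(e), marked(a), marked(c), marked(e), near(a), near(e)}
2. move(c)  →  {clear(a), clear(c), clear(d), clear(e), marked(a), marked(e), near(a), near(c), near(e)}
3. drop(d)  →  {clear(a), clear(c), clear(e), marked(a), marked(d), marked(e), near(a), near(c), near(e)}

drop(c); move(c); drop(d)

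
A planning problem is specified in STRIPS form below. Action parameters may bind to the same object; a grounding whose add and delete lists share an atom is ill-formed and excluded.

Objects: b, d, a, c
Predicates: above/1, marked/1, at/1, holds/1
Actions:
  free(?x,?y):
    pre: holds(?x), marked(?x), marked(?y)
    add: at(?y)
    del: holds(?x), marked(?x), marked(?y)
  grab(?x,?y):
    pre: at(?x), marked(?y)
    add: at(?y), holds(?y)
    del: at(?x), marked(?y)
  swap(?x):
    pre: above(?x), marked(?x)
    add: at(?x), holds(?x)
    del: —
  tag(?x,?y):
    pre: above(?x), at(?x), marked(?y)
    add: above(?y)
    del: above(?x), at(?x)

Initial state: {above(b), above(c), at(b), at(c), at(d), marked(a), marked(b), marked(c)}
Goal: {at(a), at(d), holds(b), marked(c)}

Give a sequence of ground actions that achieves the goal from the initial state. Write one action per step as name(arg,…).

grab(b,a); grab(c,b)

1. grab(b,a)  →  {above(b), above(c), at(a), at(c), at(d), holds(a), marked(b), marked(c)}
2. grab(c,b)  →  {above(b), above(c), at(a), at(b), at(d), holds(a), holds(b), marked(c)}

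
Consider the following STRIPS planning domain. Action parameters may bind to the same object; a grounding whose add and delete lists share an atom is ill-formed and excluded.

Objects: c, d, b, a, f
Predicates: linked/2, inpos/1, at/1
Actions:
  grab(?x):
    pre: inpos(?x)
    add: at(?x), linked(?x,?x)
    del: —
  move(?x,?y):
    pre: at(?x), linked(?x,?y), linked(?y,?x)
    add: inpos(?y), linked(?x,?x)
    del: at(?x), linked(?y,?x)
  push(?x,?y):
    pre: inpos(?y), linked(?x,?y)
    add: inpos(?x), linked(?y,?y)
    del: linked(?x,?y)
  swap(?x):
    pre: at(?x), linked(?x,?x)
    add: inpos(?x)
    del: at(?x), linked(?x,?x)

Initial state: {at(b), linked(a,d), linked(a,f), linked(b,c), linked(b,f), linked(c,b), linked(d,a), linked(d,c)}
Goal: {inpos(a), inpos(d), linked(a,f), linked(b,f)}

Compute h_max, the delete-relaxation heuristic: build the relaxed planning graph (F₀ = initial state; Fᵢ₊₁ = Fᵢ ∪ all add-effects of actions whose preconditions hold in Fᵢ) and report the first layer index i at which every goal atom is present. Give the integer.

F0 = init (8 atoms)
F1 = F0 ∪ {inpos(c), linked(b,b)}  (10 atoms)
F2 = F1 ∪ {at(c), inpos(b), inpos(d), linked(c,c)}  (14 atoms)
F3 = F2 ∪ {at(d), inpos(a), linked(d,d)}  (17 atoms)
goal ⊆ F3  ⇒  h_max = 3

3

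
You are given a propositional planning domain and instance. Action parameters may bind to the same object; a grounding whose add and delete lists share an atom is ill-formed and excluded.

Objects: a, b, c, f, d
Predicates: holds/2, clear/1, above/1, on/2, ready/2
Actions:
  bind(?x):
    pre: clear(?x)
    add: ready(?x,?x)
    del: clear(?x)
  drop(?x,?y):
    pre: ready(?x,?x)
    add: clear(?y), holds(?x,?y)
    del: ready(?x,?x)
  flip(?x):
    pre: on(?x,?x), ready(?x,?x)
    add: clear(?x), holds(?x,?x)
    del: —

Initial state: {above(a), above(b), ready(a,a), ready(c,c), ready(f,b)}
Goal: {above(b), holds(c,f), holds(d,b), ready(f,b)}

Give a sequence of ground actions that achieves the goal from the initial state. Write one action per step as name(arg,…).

1. drop(a,d)  →  {above(a), above(b), clear(d), holds(a,d), ready(c,c), ready(f,b)}
2. bind(d)  →  {above(a), above(b), holds(a,d), ready(c,c), ready(d,d), ready(f,b)}
3. drop(c,f)  →  {above(a), above(b), clear(f), holds(a,d), holds(c,f), ready(d,d), ready(f,b)}
4. drop(d,b)  →  {above(a), above(b), clear(b), clear(f), holds(a,d), holds(c,f), holds(d,b), ready(f,b)}

drop(a,d); bind(d); drop(c,f); drop(d,b)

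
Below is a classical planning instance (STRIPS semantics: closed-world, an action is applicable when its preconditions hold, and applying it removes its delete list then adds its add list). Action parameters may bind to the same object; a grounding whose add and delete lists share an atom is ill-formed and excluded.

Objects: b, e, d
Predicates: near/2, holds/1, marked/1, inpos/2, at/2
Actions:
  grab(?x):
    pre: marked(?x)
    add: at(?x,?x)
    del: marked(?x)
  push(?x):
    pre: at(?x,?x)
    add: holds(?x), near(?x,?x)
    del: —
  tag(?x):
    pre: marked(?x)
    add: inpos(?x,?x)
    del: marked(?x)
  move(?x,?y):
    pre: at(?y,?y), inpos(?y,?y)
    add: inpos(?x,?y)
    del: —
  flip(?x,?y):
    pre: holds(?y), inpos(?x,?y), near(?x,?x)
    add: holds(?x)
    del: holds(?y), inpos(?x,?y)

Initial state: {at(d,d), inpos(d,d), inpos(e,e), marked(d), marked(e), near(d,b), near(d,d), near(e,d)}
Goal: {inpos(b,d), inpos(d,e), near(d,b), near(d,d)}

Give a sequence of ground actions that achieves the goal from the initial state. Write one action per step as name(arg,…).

grab(e); move(b,d); move(d,e)

1. grab(e)  →  {at(d,d), at(e,e), inpos(d,d), inpos(e,e), marked(d), near(d,b), near(d,d), near(e,d)}
2. move(b,d)  →  {at(d,d), at(e,e), inpos(b,d), inpos(d,d), inpos(e,e), marked(d), near(d,b), near(d,d), near(e,d)}
3. move(d,e)  →  {at(d,d), at(e,e), inpos(b,d), inpos(d,d), inpos(d,e), inpos(e,e), marked(d), near(d,b), near(d,d), near(e,d)}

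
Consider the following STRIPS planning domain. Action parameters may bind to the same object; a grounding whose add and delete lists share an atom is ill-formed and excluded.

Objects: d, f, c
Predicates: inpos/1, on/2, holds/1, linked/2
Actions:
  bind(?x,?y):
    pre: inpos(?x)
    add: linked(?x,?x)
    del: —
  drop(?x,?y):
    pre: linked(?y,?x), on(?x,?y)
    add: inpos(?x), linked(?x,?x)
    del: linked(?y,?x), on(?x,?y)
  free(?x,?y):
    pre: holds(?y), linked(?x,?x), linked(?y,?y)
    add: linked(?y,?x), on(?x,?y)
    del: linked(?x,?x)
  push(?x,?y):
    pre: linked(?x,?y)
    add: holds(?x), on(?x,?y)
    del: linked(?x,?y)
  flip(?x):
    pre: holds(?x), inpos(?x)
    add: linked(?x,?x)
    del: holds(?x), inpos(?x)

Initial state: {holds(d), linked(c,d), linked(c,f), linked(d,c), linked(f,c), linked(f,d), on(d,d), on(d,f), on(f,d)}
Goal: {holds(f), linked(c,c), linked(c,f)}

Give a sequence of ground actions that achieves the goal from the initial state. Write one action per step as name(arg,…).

1. push(f,d)  →  {holds(d), holds(f), linked(c,d), linked(c,f), linked(d,c), linked(f,c), on(d,d), on(d,f), on(f,d)}
2. push(c,d)  →  {holds(c), holds(d), holds(f), linked(c,f), linked(d,c), linked(f,c), on(c,d), on(d,d), on(d,f), on(f,d)}
3. drop(c,d)  →  {holds(c), holds(d), holds(f), inpos(c), linked(c,c), linked(c,f), linked(f,c), on(d,d), on(d,f), on(f,d)}

push(f,d); push(c,d); drop(c,d)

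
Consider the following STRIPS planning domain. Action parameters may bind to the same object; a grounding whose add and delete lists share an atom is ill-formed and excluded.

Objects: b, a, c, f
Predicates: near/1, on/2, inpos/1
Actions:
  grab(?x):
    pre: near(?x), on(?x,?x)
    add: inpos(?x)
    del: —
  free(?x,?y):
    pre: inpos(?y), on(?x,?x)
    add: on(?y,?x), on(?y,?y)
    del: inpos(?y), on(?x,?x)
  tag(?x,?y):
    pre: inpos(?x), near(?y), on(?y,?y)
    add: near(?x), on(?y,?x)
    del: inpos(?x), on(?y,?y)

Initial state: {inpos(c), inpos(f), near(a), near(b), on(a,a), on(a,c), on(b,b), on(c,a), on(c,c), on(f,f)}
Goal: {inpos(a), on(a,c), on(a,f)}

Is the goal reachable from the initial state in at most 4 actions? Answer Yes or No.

Yes

1. grab(a)  →  {inpos(a), inpos(c), inpos(f), near(a), near(b), on(a,a), on(a,c), on(b,b), on(c,a), on(c,c), on(f,f)}
2. tag(f,a)  →  {inpos(a), inpos(c), near(a), near(b), near(f), on(a,c), on(a,f), on(b,b), on(c,a), on(c,c), on(f,f)}
optimal plan length = 2; 2 ≤ 4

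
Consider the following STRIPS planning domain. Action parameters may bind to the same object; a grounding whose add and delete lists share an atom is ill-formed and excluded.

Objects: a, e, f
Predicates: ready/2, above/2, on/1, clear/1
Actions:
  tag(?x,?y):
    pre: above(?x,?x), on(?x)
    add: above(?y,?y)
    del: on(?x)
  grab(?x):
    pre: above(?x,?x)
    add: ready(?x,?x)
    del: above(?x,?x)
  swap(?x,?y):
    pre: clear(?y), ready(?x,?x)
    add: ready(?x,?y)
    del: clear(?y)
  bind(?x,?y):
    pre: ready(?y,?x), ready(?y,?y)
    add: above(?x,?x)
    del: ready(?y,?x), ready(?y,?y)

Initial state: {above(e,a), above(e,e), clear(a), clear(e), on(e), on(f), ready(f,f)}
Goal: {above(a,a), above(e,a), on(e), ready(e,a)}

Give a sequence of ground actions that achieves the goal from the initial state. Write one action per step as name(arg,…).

1. grab(e)  →  {above(e,a), clear(a), clear(e), on(e), on(f), ready(e,e), ready(f,f)}
2. swap(e,a)  →  {above(e,a), clear(e), on(e), on(f), ready(e,a), ready(e,e), ready(f,f)}
3. bind(f,f)  →  {above(e,a), above(f,f), clear(e), on(e), on(f), ready(e,a), ready(e,e)}
4. tag(f,a)  →  {above(a,a), above(e,a), above(f,f), clear(e), on(e), ready(e,a), ready(e,e)}

grab(e); swap(e,a); bind(f,f); tag(f,a)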